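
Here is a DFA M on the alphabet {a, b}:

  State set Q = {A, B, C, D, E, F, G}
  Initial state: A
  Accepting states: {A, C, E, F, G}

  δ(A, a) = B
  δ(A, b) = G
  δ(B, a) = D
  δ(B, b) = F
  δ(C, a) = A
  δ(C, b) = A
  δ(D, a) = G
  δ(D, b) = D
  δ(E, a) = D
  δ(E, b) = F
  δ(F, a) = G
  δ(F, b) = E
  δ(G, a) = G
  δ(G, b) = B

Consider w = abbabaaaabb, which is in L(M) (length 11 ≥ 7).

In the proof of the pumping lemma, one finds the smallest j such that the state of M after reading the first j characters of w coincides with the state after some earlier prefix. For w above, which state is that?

D

Run of M on w = a b b a b a a a a b b:
  step 0: A  (start)
  step 1: B  (read a: A→B)
  step 2: F  (read b: B→F)
  step 3: E  (read b: F→E)
  step 4: D  (read a: E→D)
  step 5: D  (read b: D→D)   ← first repeat (D seen earlier)
  step 6: G  (read a: D→G)
  step 7: G  (read a: G→G)
  step 8: G  (read a: G→G)
  step 9: G  (read a: G→G)
  step 10: B  (read b: G→B)
  step 11: F  (read b: B→F)

The earliest repeat is at step j = 5: M is in D, which it already visited at step i = 4.
Pumping length from the standard proof: p = 7 (the number of states). The repeated state found above gives |xy| = j ≤ 7 and |y| = j − i ≥ 1.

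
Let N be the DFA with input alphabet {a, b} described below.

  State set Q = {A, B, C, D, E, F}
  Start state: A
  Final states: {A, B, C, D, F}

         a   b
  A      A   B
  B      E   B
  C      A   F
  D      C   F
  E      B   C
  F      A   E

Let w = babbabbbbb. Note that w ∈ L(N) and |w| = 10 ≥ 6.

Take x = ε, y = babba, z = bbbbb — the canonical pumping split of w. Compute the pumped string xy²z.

xy^2z = ε·babba·babba·bbbbb = babbababbabbbbb.
Reading y = babba takes N from A back to A, so after x·y·y the machine is still in A, and z then leads to the accepting state B. Hence babbababbabbbbb ∈ L(N).

babbababbabbbbb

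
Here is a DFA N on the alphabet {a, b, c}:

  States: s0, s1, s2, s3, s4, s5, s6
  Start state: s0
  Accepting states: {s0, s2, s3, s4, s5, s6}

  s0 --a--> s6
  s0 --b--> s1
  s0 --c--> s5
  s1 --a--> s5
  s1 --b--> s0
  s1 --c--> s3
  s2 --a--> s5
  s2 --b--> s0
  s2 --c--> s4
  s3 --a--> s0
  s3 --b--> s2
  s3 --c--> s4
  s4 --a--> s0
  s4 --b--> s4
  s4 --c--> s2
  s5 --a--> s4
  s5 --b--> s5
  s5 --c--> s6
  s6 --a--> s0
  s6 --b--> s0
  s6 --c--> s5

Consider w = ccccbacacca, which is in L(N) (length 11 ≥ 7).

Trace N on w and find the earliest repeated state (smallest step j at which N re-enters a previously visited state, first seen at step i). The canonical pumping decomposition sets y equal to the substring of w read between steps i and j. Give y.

cc

Run of N on w = c c c c b a c a c c a:
  step 0: s0  (start)
  step 1: s5  (read c: s0→s5)
  step 2: s6  (read c: s5→s6)
  step 3: s5  (read c: s6→s5)   ← first repeat (s5 seen earlier)
  step 4: s6  (read c: s5→s6)
  step 5: s0  (read b: s6→s0)
  step 6: s6  (read a: s0→s6)
  step 7: s5  (read c: s6→s5)
  step 8: s4  (read a: s5→s4)
  step 9: s2  (read c: s4→s2)
  step 10: s4  (read c: s2→s4)
  step 11: s0  (read a: s4→s0)

So i = 1, j = 3, giving x = w[0:1] = c, y = w[1:3] = cc, z = w[3:11] = cbacacca.
Check: |xy| = 3 ≤ 7 and |y| = 2 ≥ 1. Reading y takes N from s5 back to s5, so every xyⁱz is accepted.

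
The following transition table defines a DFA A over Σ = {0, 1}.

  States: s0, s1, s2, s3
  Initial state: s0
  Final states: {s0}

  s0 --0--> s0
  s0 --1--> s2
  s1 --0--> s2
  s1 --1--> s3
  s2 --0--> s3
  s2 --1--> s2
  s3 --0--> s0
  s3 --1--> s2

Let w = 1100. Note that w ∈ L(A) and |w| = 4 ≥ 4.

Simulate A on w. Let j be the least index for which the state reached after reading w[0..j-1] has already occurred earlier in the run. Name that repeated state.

State sequence: s0 -1-> s2 -1-> s2 -0-> s3 -0-> s0
First repeat at step 2: s2 was already visited.

The earliest repeat is at step j = 2: A is in s2, which it already visited at step i = 1.
Pumping length from the standard proof: p = 4 (the number of states). The repeated state found above gives |xy| = j ≤ 4 and |y| = j − i ≥ 1.

s2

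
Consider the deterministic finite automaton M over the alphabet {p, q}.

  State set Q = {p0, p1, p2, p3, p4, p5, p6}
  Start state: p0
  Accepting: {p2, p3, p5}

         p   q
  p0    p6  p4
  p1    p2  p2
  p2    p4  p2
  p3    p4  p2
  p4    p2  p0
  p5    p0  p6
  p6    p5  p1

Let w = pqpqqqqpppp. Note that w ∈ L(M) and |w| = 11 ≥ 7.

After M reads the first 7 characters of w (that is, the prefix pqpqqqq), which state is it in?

p2

Run of M on the first 7 characters of w = p q p q q q q:
  step 0: p0  (start)
  step 1: p6  (read p: p0→p6)
  step 2: p1  (read q: p6→p1)
  step 3: p2  (read p: p1→p2)
  step 4: p2  (read q: p2→p2)
  step 5: p2  (read q: p2→p2)
  step 6: p2  (read q: p2→p2)
  step 7: p2  (read q: p2→p2)

After reading 7 characters, M is in state p2.
(This kind of state-tracing is the core of the pumping-lemma construction: with 7 states, pigeonhole forces a repeat within the first 7 steps.)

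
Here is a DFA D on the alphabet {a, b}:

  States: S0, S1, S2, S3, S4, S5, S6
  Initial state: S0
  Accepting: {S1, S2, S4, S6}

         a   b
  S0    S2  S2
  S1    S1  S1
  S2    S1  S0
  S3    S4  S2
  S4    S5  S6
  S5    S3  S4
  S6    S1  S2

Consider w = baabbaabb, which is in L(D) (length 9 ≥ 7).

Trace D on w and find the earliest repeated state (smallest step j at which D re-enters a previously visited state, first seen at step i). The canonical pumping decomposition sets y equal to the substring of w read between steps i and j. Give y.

Run of D on w = b a a b b a a b b:
  step 0: S0  (start)
  step 1: S2  (read b: S0→S2)
  step 2: S1  (read a: S2→S1)
  step 3: S1  (read a: S1→S1)   ← first repeat (S1 seen earlier)
  step 4: S1  (read b: S1→S1)
  step 5: S1  (read b: S1→S1)
  step 6: S1  (read a: S1→S1)
  step 7: S1  (read a: S1→S1)
  step 8: S1  (read b: S1→S1)
  step 9: S1  (read b: S1→S1)

So i = 2, j = 3, giving x = w[0:2] = ba, y = w[2:3] = a, z = w[3:9] = bbaabb.
Check: |xy| = 3 ≤ 7 and |y| = 1 ≥ 1. Reading y takes D from S1 back to S1, so every xyⁱz is accepted.

a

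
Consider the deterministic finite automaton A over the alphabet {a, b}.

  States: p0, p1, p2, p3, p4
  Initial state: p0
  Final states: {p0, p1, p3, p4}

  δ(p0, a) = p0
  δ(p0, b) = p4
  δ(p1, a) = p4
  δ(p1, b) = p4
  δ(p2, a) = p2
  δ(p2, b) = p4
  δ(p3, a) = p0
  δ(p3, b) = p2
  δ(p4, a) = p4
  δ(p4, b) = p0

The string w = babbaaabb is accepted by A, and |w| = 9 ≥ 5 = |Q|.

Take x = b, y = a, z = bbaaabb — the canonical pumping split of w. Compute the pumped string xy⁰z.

bbbaaabb

xy⁰z = xz = b·bbaaabb = bbbaaabb.
Reading y = a takes A from p4 back to p4, so after x the machine is still in p4, and z then leads to the accepting state p4. Hence bbbaaabb ∈ L(A).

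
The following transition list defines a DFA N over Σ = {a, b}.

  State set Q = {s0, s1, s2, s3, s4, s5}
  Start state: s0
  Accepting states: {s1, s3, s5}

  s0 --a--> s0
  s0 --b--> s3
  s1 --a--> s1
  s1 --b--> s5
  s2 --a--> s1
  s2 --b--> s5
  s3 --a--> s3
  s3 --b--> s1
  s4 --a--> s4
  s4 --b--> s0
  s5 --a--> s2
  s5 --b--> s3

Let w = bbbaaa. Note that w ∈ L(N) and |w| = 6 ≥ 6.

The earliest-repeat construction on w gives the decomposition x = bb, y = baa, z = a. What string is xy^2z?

bbbaabaaa

xy^2z = bb·baa·baa·a = bbbaabaaa.
Reading y = baa takes N from s1 back to s1, so after x·y·y the machine is still in s1, and z then leads to the accepting state s1. Hence bbbaabaaa ∈ L(N).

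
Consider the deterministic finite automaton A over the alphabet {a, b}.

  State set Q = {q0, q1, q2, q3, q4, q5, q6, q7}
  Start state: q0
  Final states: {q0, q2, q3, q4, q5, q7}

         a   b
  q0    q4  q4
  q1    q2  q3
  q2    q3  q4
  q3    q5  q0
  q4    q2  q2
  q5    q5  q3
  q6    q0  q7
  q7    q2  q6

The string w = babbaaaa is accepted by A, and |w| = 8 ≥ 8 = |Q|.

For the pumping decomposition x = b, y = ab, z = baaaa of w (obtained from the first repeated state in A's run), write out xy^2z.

xy^2z = b·ab·ab·baaaa = bababbaaaa.
Reading y = ab takes A from q4 back to q4, so after x·y·y the machine is still in q4, and z then leads to the accepting state q5. Hence bababbaaaa ∈ L(A).

bababbaaaa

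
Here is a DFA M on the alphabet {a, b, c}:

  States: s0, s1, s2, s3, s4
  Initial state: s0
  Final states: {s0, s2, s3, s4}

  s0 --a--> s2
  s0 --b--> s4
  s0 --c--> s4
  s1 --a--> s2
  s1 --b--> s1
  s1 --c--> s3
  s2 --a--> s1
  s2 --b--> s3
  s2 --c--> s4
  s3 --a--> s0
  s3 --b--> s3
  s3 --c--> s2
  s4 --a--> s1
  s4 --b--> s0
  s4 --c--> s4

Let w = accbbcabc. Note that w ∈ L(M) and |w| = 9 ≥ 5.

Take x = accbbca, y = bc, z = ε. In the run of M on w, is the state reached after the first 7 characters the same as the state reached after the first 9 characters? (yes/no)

State sequence: s0 -a-> s2 -c-> s4 -c-> s4 -b-> s0 -b-> s4 -c-> s4 -a-> s1 -b-> s1 -c-> s3

After x (step 7): s1. After xy (step 9): s3.
They differ (s1 ≠ s3), so y is not a cycle from the state after x; this split is not the one the pumping-lemma construction produces, and pumping y need not keep the string in L(M).

no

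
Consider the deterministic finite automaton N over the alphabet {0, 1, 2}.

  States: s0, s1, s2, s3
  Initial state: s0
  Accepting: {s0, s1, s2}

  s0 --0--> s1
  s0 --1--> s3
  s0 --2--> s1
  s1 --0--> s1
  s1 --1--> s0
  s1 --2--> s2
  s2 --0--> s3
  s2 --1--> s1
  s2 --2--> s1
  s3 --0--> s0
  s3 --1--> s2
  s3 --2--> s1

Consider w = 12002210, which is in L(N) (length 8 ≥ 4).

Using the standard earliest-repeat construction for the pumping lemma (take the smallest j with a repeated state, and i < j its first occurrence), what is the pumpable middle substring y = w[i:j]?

0

State sequence: s0 -1-> s3 -2-> s1 -0-> s1 -0-> s1 -2-> s2 -2-> s1 -1-> s0 -0-> s1
First repeat at step 3: s1 was already visited.

So i = 2, j = 3, giving x = w[0:2] = 12, y = w[2:3] = 0, z = w[3:8] = 02210.
Check: |xy| = 3 ≤ 4 and |y| = 1 ≥ 1. Reading y takes N from s1 back to s1, so every xyⁱz is accepted.
With |Q| = 4, pigeonhole forces a state repeat no later than step 4; the substring read between the first and second visits to that state can be pumped.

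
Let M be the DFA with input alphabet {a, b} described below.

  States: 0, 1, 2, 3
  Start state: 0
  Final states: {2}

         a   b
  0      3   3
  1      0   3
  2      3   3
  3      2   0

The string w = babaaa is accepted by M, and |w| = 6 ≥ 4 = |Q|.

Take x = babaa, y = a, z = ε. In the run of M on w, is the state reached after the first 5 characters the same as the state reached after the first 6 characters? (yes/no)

State sequence: 0 -b-> 3 -a-> 2 -b-> 3 -a-> 2 -a-> 3 -a-> 2

After x (step 5): 3. After xy (step 6): 2.
They differ (3 ≠ 2), so y is not a cycle from the state after x; this split is not the one the pumping-lemma construction produces, and pumping y need not keep the string in L(M).

no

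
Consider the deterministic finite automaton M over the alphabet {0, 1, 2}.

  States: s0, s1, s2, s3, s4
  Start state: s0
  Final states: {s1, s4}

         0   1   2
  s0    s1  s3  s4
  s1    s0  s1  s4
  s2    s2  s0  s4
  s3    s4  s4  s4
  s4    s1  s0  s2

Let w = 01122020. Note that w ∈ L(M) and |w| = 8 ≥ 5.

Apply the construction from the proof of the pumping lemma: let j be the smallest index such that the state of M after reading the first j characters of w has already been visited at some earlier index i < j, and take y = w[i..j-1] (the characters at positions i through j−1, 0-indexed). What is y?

1

State sequence: s0 -0-> s1 -1-> s1 -1-> s1 -2-> s4 -2-> s2 -0-> s2 -2-> s4 -0-> s1
First repeat at step 2: s1 was already visited.

So i = 1, j = 2, giving x = w[0:1] = 0, y = w[1:2] = 1, z = w[2:8] = 122020.
Check: |xy| = 2 ≤ 5 and |y| = 1 ≥ 1. Reading y takes M from s1 back to s1, so every xyⁱz is accepted.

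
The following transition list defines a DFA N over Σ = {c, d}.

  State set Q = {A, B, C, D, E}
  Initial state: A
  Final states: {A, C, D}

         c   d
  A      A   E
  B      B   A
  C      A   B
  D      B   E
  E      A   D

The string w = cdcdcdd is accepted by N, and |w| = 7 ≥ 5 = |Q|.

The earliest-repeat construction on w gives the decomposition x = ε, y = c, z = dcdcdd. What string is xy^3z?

xy^3z = ε·c·c·c·dcdcdd = cccdcdcdd.
Reading y = c takes N from A back to A, so after x·y·y·y the machine is still in A, and z then leads to the accepting state D. Hence cccdcdcdd ∈ L(N).

cccdcdcdd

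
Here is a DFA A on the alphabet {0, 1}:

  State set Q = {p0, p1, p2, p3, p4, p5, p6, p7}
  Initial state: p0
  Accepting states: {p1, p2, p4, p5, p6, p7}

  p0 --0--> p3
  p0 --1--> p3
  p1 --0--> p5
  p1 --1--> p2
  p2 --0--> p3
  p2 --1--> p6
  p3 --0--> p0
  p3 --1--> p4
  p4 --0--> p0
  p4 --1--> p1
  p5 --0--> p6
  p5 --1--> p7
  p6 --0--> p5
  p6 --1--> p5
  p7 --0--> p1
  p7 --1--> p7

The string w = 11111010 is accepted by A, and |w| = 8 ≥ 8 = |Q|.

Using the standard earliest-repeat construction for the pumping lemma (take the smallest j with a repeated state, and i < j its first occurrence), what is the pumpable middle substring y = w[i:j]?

Run of A on w = 1 1 1 1 1 0 1 0:
  step 0: p0  (start)
  step 1: p3  (read 1: p0→p3)
  step 2: p4  (read 1: p3→p4)
  step 3: p1  (read 1: p4→p1)
  step 4: p2  (read 1: p1→p2)
  step 5: p6  (read 1: p2→p6)
  step 6: p5  (read 0: p6→p5)
  step 7: p7  (read 1: p5→p7)
  step 8: p1  (read 0: p7→p1)   ← first repeat (p1 seen earlier)

So i = 3, j = 8, giving x = w[0:3] = 111, y = w[3:8] = 11010, z = w[8:8] = ε.
Check: |xy| = 8 ≤ 8 and |y| = 5 ≥ 1. Reading y takes A from p1 back to p1, so every xyⁱz is accepted.

11010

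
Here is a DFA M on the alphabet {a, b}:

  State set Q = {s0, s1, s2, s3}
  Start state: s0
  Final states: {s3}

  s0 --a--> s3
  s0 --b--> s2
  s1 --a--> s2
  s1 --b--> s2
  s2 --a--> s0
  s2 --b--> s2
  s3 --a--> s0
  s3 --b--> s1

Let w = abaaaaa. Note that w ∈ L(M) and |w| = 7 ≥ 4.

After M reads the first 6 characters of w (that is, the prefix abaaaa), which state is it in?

State sequence: s0 -a-> s3 -b-> s1 -a-> s2 -a-> s0 -a-> s3 -a-> s0

After reading 6 characters, M is in state s0.

s0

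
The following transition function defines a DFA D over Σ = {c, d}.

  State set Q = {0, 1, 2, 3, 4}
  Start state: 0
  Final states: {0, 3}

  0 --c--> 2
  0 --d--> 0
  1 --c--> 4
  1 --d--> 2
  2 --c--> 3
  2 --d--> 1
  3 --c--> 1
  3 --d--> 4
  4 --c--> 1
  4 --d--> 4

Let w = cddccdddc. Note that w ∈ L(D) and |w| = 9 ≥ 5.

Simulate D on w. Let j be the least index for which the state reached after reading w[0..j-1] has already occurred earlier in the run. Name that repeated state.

2

Run of D on w = c d d c c d d d c:
  step 0: 0  (start)
  step 1: 2  (read c: 0→2)
  step 2: 1  (read d: 2→1)
  step 3: 2  (read d: 1→2)   ← first repeat (2 seen earlier)
  step 4: 3  (read c: 2→3)
  step 5: 1  (read c: 3→1)
  step 6: 2  (read d: 1→2)
  step 7: 1  (read d: 2→1)
  step 8: 2  (read d: 1→2)
  step 9: 3  (read c: 2→3)

The earliest repeat is at step j = 3: D is in 2, which it already visited at step i = 1.
Since D has 5 states, any run of length ≥ 5 visits 5+1 states, so by pigeonhole some state repeats within the first 5 steps — that repeat gives the pumpable loop.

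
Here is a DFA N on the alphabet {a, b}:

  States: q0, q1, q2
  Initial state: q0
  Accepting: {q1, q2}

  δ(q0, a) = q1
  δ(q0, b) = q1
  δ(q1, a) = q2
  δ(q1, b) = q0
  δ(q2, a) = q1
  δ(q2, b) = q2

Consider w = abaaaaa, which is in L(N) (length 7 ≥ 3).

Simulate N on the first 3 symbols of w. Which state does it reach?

q1

Run of N on the first 3 characters of w = a b a:
  step 0: q0  (start)
  step 1: q1  (read a: q0→q1)
  step 2: q0  (read b: q1→q0)
  step 3: q1  (read a: q0→q1)

After reading 3 characters, N is in state q1.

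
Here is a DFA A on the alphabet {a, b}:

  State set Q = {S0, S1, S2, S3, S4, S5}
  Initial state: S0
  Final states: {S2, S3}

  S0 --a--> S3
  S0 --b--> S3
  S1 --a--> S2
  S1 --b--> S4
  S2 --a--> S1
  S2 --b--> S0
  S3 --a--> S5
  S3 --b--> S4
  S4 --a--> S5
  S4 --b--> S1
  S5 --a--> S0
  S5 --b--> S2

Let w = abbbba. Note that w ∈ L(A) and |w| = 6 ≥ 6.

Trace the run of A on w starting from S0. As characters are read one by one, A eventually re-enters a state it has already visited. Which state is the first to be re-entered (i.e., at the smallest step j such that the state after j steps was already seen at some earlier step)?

S4

State sequence: S0 -a-> S3 -b-> S4 -b-> S1 -b-> S4 -b-> S1 -a-> S2
First repeat at step 4: S4 was already visited.

The earliest repeat is at step j = 4: A is in S4, which it already visited at step i = 2.
The DFA has 6 states, so the proof of the pumping lemma guarantees a repeated state among the first 6+1 visited; the segment between the two visits is the pumpable y.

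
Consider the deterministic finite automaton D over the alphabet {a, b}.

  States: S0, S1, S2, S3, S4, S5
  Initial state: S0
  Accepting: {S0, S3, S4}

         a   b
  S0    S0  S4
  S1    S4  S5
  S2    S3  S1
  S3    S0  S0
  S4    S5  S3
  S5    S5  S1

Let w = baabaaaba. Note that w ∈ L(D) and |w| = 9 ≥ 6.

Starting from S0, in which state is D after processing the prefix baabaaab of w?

S1

Run of D on the first 8 characters of w = b a a b a a a b:
  step 0: S0  (start)
  step 1: S4  (read b: S0→S4)
  step 2: S5  (read a: S4→S5)
  step 3: S5  (read a: S5→S5)
  step 4: S1  (read b: S5→S1)
  step 5: S4  (read a: S1→S4)
  step 6: S5  (read a: S4→S5)
  step 7: S5  (read a: S5→S5)
  step 8: S1  (read b: S5→S1)

After reading 8 characters, D is in state S1.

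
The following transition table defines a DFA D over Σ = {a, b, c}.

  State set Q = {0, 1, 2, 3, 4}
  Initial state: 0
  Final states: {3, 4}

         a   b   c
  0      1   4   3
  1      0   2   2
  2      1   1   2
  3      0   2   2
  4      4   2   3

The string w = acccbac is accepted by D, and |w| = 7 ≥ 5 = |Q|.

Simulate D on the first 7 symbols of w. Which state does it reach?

3

Run of D on the first 7 characters of w = a c c c b a c:
  step 0: 0  (start)
  step 1: 1  (read a: 0→1)
  step 2: 2  (read c: 1→2)
  step 3: 2  (read c: 2→2)
  step 4: 2  (read c: 2→2)
  step 5: 1  (read b: 2→1)
  step 6: 0  (read a: 1→0)
  step 7: 3  (read c: 0→3)

After reading 7 characters, D is in state 3.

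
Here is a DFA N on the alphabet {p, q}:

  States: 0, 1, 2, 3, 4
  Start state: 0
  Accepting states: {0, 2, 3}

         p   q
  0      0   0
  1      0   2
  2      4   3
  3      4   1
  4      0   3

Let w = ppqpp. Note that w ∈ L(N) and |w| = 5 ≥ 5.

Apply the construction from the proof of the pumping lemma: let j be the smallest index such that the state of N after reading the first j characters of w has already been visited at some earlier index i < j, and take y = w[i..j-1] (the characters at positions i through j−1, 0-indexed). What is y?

State sequence: 0 -p-> 0 -p-> 0 -q-> 0 -p-> 0 -p-> 0
First repeat at step 1: 0 was already visited.

So i = 0, j = 1, giving x = w[0:0] = ε, y = w[0:1] = p, z = w[1:5] = pqpp.
Check: |xy| = 1 ≤ 5 and |y| = 1 ≥ 1. Reading y takes N from 0 back to 0, so every xyⁱz is accepted.
Since N has 5 states, any run of length ≥ 5 visits 5+1 states, so by pigeonhole some state repeats within the first 5 steps — that repeat gives the pumpable loop.

p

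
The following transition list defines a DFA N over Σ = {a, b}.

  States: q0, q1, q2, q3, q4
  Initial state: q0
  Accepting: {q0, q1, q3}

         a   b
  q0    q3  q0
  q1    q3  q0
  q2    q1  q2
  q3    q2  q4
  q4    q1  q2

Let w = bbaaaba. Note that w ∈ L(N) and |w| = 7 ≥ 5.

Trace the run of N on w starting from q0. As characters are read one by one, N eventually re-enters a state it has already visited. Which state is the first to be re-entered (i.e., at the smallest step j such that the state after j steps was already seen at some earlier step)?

Run of N on w = b b a a a b a:
  step 0: q0  (start)
  step 1: q0  (read b: q0→q0)   ← first repeat (q0 seen earlier)
  step 2: q0  (read b: q0→q0)
  step 3: q3  (read a: q0→q3)
  step 4: q2  (read a: q3→q2)
  step 5: q1  (read a: q2→q1)
  step 6: q0  (read b: q1→q0)
  step 7: q3  (read a: q0→q3)

The earliest repeat is at step j = 1: N is in q0, which it already visited at step i = 0.

q0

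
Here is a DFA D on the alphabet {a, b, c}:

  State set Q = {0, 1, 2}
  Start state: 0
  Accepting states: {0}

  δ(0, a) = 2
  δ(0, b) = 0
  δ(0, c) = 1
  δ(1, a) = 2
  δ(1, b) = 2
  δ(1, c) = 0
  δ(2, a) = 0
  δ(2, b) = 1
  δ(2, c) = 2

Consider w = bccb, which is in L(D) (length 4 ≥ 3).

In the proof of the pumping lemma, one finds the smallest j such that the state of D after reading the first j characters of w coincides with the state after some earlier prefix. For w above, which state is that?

State sequence: 0 -b-> 0 -c-> 1 -c-> 0 -b-> 0
First repeat at step 1: 0 was already visited.

The earliest repeat is at step j = 1: D is in 0, which it already visited at step i = 0.
The DFA has 3 states, so the proof of the pumping lemma guarantees a repeated state among the first 3+1 visited; the segment between the two visits is the pumpable y.

0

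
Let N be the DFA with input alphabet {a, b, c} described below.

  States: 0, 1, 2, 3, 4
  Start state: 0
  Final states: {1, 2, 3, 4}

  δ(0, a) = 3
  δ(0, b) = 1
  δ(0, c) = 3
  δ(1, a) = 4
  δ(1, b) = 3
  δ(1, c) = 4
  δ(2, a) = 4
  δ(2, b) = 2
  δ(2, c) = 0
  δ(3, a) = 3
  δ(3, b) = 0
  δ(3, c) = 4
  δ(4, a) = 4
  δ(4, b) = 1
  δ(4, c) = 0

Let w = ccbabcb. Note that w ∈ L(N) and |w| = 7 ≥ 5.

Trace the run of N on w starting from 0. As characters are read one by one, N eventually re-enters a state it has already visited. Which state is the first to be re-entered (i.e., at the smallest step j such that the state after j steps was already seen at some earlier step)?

4

Run of N on w = c c b a b c b:
  step 0: 0  (start)
  step 1: 3  (read c: 0→3)
  step 2: 4  (read c: 3→4)
  step 3: 1  (read b: 4→1)
  step 4: 4  (read a: 1→4)   ← first repeat (4 seen earlier)
  step 5: 1  (read b: 4→1)
  step 6: 4  (read c: 1→4)
  step 7: 1  (read b: 4→1)

The earliest repeat is at step j = 4: N is in 4, which it already visited at step i = 2.
With |Q| = 5, pigeonhole forces a state repeat no later than step 5; the substring read between the first and second visits to that state can be pumped.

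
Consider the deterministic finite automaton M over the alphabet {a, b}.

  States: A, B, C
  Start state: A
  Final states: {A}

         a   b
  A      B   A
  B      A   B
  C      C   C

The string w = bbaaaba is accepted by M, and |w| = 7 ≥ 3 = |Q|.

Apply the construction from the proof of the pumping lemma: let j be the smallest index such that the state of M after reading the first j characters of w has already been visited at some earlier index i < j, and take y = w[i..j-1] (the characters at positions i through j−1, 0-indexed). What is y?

b

Run of M on w = b b a a a b a:
  step 0: A  (start)
  step 1: A  (read b: A→A)   ← first repeat (A seen earlier)
  step 2: A  (read b: A→A)
  step 3: B  (read a: A→B)
  step 4: A  (read a: B→A)
  step 5: B  (read a: A→B)
  step 6: B  (read b: B→B)
  step 7: A  (read a: B→A)

So i = 0, j = 1, giving x = w[0:0] = ε, y = w[0:1] = b, z = w[1:7] = baaaba.
Check: |xy| = 1 ≤ 3 and |y| = 1 ≥ 1. Reading y takes M from A back to A, so every xyⁱz is accepted.
With |Q| = 3, pigeonhole forces a state repeat no later than step 3; the substring read between the first and second visits to that state can be pumped.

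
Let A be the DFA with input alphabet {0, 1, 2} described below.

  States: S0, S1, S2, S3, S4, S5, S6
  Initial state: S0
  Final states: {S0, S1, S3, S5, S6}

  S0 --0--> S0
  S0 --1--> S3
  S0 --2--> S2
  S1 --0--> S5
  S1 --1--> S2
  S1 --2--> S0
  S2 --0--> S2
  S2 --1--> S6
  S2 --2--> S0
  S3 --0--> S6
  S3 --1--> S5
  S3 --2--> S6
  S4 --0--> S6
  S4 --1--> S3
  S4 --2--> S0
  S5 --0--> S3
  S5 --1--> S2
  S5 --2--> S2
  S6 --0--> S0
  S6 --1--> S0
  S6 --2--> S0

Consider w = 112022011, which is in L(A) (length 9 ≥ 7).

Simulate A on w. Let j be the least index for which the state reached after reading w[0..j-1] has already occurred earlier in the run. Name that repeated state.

S2

State sequence: S0 -1-> S3 -1-> S5 -2-> S2 -0-> S2 -2-> S0 -2-> S2 -0-> S2 -1-> S6 -1-> S0
First repeat at step 4: S2 was already visited.

The earliest repeat is at step j = 4: A is in S2, which it already visited at step i = 3.
The DFA has 7 states, so the proof of the pumping lemma guarantees a repeated state among the first 7+1 visited; the segment between the two visits is the pumpable y.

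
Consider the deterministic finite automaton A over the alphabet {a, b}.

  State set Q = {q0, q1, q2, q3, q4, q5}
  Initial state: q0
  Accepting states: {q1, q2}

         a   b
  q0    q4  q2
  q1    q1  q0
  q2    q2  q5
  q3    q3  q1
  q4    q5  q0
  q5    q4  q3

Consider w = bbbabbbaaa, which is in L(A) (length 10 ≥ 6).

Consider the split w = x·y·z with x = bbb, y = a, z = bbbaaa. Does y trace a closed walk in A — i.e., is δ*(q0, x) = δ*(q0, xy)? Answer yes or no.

yes

State sequence: q0 -b-> q2 -b-> q5 -b-> q3 -a-> q3

After x (step 3): q3. After xy (step 4): q3.
They match, so y = a drives A around a cycle from q3 back to itself; pumping y any number of times keeps A in q3 before reading z, and xyⁱz ∈ L(A) for every i ≥ 0.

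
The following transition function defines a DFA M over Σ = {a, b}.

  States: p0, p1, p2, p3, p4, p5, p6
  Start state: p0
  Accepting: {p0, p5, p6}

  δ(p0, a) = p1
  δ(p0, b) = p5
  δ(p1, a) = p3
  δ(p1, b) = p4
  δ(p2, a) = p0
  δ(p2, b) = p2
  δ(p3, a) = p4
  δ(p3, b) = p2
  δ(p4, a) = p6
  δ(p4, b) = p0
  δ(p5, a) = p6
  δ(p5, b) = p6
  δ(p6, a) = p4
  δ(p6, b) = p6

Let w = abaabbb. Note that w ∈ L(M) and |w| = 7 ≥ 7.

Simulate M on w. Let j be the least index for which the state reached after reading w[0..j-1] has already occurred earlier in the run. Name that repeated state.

p4

Run of M on w = a b a a b b b:
  step 0: p0  (start)
  step 1: p1  (read a: p0→p1)
  step 2: p4  (read b: p1→p4)
  step 3: p6  (read a: p4→p6)
  step 4: p4  (read a: p6→p4)   ← first repeat (p4 seen earlier)
  step 5: p0  (read b: p4→p0)
  step 6: p5  (read b: p0→p5)
  step 7: p6  (read b: p5→p6)

The earliest repeat is at step j = 4: M is in p4, which it already visited at step i = 2.
Pumping length from the standard proof: p = 7 (the number of states). The repeated state found above gives |xy| = j ≤ 7 and |y| = j − i ≥ 1.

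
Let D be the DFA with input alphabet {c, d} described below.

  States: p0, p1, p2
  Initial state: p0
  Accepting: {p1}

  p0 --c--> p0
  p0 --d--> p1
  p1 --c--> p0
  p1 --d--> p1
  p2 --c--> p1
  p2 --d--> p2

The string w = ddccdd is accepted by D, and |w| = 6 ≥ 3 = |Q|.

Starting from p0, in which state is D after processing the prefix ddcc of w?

Run of D on the first 4 characters of w = d d c c:
  step 0: p0  (start)
  step 1: p1  (read d: p0→p1)
  step 2: p1  (read d: p1→p1)
  step 3: p0  (read c: p1→p0)
  step 4: p0  (read c: p0→p0)

After reading 4 characters, D is in state p0.

p0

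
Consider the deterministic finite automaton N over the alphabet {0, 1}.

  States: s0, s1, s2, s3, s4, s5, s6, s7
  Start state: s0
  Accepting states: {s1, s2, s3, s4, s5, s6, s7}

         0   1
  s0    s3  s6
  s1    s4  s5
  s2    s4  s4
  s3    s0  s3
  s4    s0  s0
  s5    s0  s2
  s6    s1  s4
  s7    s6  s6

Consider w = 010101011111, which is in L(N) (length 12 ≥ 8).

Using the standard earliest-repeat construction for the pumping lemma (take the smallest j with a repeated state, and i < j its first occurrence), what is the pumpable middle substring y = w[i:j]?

1

Run of N on w = 0 1 0 1 0 1 0 1 1 1 1 1:
  step 0: s0  (start)
  step 1: s3  (read 0: s0→s3)
  step 2: s3  (read 1: s3→s3)   ← first repeat (s3 seen earlier)
  step 3: s0  (read 0: s3→s0)
  step 4: s6  (read 1: s0→s6)
  step 5: s1  (read 0: s6→s1)
  step 6: s5  (read 1: s1→s5)
  step 7: s0  (read 0: s5→s0)
  step 8: s6  (read 1: s0→s6)
  step 9: s4  (read 1: s6→s4)
  step 10: s0  (read 1: s4→s0)
  step 11: s6  (read 1: s0→s6)
  step 12: s4  (read 1: s6→s4)

So i = 1, j = 2, giving x = w[0:1] = 0, y = w[1:2] = 1, z = w[2:12] = 0101011111.
Check: |xy| = 2 ≤ 8 and |y| = 1 ≥ 1. Reading y takes N from s3 back to s3, so every xyⁱz is accepted.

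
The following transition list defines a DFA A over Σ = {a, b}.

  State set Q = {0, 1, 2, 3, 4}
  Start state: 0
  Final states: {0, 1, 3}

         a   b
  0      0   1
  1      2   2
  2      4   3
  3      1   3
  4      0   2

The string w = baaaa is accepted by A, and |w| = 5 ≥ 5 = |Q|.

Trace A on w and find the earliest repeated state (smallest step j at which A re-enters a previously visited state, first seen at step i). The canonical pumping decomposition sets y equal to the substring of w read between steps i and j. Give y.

State sequence: 0 -b-> 1 -a-> 2 -a-> 4 -a-> 0 -a-> 0
First repeat at step 4: 0 was already visited.

So i = 0, j = 4, giving x = w[0:0] = ε, y = w[0:4] = baaa, z = w[4:5] = a.
Check: |xy| = 4 ≤ 5 and |y| = 4 ≥ 1. Reading y takes A from 0 back to 0, so every xyⁱz is accepted.

baaa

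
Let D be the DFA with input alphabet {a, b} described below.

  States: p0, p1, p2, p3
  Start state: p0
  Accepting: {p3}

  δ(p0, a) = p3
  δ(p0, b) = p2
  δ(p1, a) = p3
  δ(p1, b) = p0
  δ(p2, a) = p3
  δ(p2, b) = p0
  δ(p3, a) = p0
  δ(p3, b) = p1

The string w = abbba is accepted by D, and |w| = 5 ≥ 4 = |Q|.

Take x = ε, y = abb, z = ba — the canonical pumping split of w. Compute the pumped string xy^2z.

abbabbba

xy^2z = ε·abb·abb·ba = abbabbba.
Reading y = abb takes D from p0 back to p0, so after x·y·y the machine is still in p0, and z then leads to the accepting state p3. Hence abbabbba ∈ L(D).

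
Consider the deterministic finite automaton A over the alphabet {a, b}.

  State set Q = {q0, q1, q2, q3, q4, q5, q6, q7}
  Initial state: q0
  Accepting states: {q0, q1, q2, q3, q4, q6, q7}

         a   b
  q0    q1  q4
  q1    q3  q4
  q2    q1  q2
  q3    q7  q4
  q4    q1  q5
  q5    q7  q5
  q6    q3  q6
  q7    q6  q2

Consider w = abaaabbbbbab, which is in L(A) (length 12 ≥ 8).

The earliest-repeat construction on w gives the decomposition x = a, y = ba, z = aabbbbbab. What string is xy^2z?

ababaaabbbbbab

xy^2z = a·ba·ba·aabbbbbab = ababaaabbbbbab.
Reading y = ba takes A from q1 back to q1, so after x·y·y the machine is still in q1, and z then leads to the accepting state q4. Hence ababaaabbbbbab ∈ L(A).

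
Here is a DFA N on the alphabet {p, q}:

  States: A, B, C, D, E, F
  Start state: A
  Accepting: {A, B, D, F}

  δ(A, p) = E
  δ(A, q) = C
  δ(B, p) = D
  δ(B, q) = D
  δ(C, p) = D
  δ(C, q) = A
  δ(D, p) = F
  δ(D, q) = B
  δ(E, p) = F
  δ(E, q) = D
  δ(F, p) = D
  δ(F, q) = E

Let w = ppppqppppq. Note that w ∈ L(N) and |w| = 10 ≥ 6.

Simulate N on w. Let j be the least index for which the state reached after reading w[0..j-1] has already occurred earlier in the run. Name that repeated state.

Run of N on w = p p p p q p p p p q:
  step 0: A  (start)
  step 1: E  (read p: A→E)
  step 2: F  (read p: E→F)
  step 3: D  (read p: F→D)
  step 4: F  (read p: D→F)   ← first repeat (F seen earlier)
  step 5: E  (read q: F→E)
  step 6: F  (read p: E→F)
  step 7: D  (read p: F→D)
  step 8: F  (read p: D→F)
  step 9: D  (read p: F→D)
  step 10: B  (read q: D→B)

The earliest repeat is at step j = 4: N is in F, which it already visited at step i = 2.
With |Q| = 6, pigeonhole forces a state repeat no later than step 6; the substring read between the first and second visits to that state can be pumped.

F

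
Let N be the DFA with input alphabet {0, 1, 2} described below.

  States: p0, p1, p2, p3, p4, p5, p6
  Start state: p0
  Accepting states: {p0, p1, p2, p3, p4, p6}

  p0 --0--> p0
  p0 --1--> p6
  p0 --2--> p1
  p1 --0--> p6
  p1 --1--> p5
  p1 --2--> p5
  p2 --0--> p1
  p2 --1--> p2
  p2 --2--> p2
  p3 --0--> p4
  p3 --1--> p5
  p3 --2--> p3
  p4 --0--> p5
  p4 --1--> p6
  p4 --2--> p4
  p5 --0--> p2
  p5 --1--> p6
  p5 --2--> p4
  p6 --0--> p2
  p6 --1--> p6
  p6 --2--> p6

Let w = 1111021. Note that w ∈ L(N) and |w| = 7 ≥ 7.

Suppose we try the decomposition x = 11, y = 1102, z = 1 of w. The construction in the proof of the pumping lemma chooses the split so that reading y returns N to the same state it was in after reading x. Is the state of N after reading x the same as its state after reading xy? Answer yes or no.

no

Run of N on the first 6 characters of w = 1 1 1 1 0 2:
  step 0: p0  (start)
  step 1: p6  (read 1: p0→p6)
  step 2: p6  (read 1: p6→p6)
  step 3: p6  (read 1: p6→p6)
  step 4: p6  (read 1: p6→p6)
  step 5: p2  (read 0: p6→p2)
  step 6: p2  (read 2: p2→p2)

After x (step 2): p6. After xy (step 6): p2.
They differ (p6 ≠ p2), so y is not a cycle from the state after x; this split is not the one the pumping-lemma construction produces, and pumping y need not keep the string in L(N).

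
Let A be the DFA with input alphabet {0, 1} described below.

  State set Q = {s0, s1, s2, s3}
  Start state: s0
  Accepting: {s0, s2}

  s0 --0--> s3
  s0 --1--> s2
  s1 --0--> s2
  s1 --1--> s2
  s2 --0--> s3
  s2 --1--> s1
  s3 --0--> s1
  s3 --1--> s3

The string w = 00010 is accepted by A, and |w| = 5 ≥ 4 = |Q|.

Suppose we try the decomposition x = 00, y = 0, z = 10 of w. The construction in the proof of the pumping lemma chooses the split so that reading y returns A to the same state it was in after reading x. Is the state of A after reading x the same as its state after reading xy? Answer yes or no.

State sequence: s0 -0-> s3 -0-> s1 -0-> s2

After x (step 2): s1. After xy (step 3): s2.
They differ (s1 ≠ s2), so y is not a cycle from the state after x; this split is not the one the pumping-lemma construction produces, and pumping y need not keep the string in L(A).

no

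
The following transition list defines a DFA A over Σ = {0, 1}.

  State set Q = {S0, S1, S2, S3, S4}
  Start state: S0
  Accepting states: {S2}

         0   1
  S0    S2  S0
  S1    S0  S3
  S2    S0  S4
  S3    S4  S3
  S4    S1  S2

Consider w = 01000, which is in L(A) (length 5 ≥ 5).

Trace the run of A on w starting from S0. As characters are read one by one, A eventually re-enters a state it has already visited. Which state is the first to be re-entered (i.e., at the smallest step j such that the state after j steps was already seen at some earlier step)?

Run of A on w = 0 1 0 0 0:
  step 0: S0  (start)
  step 1: S2  (read 0: S0→S2)
  step 2: S4  (read 1: S2→S4)
  step 3: S1  (read 0: S4→S1)
  step 4: S0  (read 0: S1→S0)   ← first repeat (S0 seen earlier)
  step 5: S2  (read 0: S0→S2)

The earliest repeat is at step j = 4: A is in S0, which it already visited at step i = 0.

S0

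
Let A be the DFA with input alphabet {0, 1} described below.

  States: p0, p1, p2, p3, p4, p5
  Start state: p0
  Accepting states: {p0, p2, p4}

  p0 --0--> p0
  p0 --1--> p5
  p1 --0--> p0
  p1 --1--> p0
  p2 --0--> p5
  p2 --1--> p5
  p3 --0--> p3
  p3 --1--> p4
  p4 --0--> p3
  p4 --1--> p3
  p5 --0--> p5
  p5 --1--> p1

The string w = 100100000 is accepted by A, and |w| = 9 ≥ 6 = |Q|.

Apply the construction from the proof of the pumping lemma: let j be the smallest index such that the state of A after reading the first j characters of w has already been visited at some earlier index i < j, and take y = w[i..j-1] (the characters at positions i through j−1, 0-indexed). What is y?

Run of A on w = 1 0 0 1 0 0 0 0 0:
  step 0: p0  (start)
  step 1: p5  (read 1: p0→p5)
  step 2: p5  (read 0: p5→p5)   ← first repeat (p5 seen earlier)
  step 3: p5  (read 0: p5→p5)
  step 4: p1  (read 1: p5→p1)
  step 5: p0  (read 0: p1→p0)
  step 6: p0  (read 0: p0→p0)
  step 7: p0  (read 0: p0→p0)
  step 8: p0  (read 0: p0→p0)
  step 9: p0  (read 0: p0→p0)

So i = 1, j = 2, giving x = w[0:1] = 1, y = w[1:2] = 0, z = w[2:9] = 0100000.
Check: |xy| = 2 ≤ 6 and |y| = 1 ≥ 1. Reading y takes A from p5 back to p5, so every xyⁱz is accepted.

0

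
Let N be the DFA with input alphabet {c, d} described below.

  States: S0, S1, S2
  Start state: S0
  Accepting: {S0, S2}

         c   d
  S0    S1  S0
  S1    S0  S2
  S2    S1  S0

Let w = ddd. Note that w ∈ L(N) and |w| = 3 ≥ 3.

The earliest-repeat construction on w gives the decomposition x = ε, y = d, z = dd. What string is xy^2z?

dddd

xy^2z = ε·d·d·dd = dddd.
Reading y = d takes N from S0 back to S0, so after x·y·y the machine is still in S0, and z then leads to the accepting state S0. Hence dddd ∈ L(N).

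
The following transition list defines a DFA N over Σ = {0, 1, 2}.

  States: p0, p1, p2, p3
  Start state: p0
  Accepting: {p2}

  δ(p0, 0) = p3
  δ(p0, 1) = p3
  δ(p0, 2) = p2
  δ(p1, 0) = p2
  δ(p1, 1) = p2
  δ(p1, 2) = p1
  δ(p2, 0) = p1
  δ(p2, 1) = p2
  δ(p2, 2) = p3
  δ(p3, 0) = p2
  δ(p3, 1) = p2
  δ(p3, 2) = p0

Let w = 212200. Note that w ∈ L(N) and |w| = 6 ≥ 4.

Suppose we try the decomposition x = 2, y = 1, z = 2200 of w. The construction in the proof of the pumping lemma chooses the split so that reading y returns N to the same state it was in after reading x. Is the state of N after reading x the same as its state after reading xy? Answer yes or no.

Run of N on the first 2 characters of w = 2 1:
  step 0: p0  (start)
  step 1: p2  (read 2: p0→p2)
  step 2: p2  (read 1: p2→p2)

After x (step 1): p2. After xy (step 2): p2.
They match, so y = 1 drives N around a cycle from p2 back to itself; pumping y any number of times keeps N in p2 before reading z, and xyⁱz ∈ L(N) for every i ≥ 0.

yes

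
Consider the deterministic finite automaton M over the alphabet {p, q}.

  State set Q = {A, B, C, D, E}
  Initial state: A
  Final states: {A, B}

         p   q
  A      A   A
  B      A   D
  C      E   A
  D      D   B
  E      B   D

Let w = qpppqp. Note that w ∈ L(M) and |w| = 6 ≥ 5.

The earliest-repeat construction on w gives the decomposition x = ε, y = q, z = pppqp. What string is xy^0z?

pppqp

xy⁰z = xz = ε·pppqp = pppqp.
Reading y = q takes M from A back to A, so after x the machine is still in A, and z then leads to the accepting state A. Hence pppqp ∈ L(M).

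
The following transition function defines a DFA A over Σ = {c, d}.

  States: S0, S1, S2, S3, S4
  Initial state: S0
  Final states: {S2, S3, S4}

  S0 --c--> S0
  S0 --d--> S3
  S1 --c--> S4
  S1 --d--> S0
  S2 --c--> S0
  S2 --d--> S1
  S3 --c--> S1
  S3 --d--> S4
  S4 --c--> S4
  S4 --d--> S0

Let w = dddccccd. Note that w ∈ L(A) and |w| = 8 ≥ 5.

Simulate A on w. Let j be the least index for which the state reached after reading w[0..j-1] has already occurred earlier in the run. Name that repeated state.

S0

State sequence: S0 -d-> S3 -d-> S4 -d-> S0 -c-> S0 -c-> S0 -c-> S0 -c-> S0 -d-> S3
First repeat at step 3: S0 was already visited.

The earliest repeat is at step j = 3: A is in S0, which it already visited at step i = 0.
The DFA has 5 states, so the proof of the pumping lemma guarantees a repeated state among the first 5+1 visited; the segment between the two visits is the pumpable y.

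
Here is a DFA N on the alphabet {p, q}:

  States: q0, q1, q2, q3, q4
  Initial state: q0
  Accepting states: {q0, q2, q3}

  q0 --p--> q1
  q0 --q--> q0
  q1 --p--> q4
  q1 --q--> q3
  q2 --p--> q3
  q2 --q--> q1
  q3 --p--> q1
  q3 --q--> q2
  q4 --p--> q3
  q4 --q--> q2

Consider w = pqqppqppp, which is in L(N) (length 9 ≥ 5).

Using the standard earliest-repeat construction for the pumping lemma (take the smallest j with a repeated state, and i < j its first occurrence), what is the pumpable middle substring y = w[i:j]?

Run of N on w = p q q p p q p p p:
  step 0: q0  (start)
  step 1: q1  (read p: q0→q1)
  step 2: q3  (read q: q1→q3)
  step 3: q2  (read q: q3→q2)
  step 4: q3  (read p: q2→q3)   ← first repeat (q3 seen earlier)
  step 5: q1  (read p: q3→q1)
  step 6: q3  (read q: q1→q3)
  step 7: q1  (read p: q3→q1)
  step 8: q4  (read p: q1→q4)
  step 9: q3  (read p: q4→q3)

So i = 2, j = 4, giving x = w[0:2] = pq, y = w[2:4] = qp, z = w[4:9] = pqppp.
Check: |xy| = 4 ≤ 5 and |y| = 2 ≥ 1. Reading y takes N from q3 back to q3, so every xyⁱz is accepted.
With |Q| = 5, pigeonhole forces a state repeat no later than step 5; the substring read between the first and second visits to that state can be pumped.

qp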